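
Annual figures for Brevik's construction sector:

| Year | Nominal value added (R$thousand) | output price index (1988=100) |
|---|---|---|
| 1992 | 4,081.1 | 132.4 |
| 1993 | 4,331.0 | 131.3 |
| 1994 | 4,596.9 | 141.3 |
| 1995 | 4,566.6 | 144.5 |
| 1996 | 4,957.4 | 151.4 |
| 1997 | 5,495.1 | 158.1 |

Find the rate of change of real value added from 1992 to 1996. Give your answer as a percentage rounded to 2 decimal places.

Real value added 1992 = 4081.1/1.324 = 3082.40.
Real value added 1996 = 4957.4/1.514 = 3274.37.
Change = 3274.37/3082.40 − 1 = 0.0623.

6.23%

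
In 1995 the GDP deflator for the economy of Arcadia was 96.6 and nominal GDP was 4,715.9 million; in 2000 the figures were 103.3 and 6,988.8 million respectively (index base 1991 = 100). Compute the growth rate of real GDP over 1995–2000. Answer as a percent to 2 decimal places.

38.58%

Deflate each year: 1995 → 4715.9/0.966 = 4881.88; 2000 → 6988.8/1.033 = 6765.54.
So real GDP changed by 6765.54/4881.88 − 1 = 0.3858, i.e. 38.58%.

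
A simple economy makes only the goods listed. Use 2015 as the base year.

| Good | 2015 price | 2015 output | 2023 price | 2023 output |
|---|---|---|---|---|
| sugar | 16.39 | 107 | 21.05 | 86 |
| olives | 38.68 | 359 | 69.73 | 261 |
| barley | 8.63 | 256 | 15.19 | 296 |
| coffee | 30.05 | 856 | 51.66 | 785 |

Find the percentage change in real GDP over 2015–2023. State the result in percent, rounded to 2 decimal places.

-13.59%

Real GDP 2015 = Nominal GDP 2015 = 16.39·107 + 38.68·359 + 8.63·256 + 30.05·856 = 43571.93.
Real GDP 2023 (at 2015 prices) = 16.39·86 + 38.68·261 + 8.63·296 + 30.05·785 = 37648.75.
Real growth = 37648.75/43571.93 − 1 = -0.1359.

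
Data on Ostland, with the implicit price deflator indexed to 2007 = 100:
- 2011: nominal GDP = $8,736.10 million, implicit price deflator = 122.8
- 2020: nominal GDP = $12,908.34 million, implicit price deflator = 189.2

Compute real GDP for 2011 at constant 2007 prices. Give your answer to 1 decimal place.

$7,114.1 million

Real GDP = Nominal / (implicit price deflator/100) = 8736.10 / 1.228 = 7114.09.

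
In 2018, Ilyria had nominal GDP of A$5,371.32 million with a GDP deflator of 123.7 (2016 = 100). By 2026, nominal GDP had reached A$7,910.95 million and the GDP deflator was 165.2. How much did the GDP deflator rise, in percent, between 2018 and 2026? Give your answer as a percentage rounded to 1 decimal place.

Price-level change = 165.2 / 123.7 − 1 = 0.3355.

33.5%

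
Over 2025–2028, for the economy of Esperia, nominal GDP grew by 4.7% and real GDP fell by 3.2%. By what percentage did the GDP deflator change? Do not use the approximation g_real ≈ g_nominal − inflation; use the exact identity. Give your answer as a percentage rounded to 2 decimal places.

(1 + g_nom) = (1 + g_real)(1 + π), so π = 1.0470 / 0.9680 − 1 = 0.08161.

8.16%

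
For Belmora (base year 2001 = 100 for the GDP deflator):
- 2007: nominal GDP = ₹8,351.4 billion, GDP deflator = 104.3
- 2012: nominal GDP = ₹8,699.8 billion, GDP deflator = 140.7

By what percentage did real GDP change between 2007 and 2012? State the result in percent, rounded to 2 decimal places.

Deflate each year: 2007 → 8351.4/1.043 = 8007.09; 2012 → 8699.8/1.407 = 6183.23.
So real GDP changed by 6183.23/8007.09 − 1 = -0.2278, i.e. -22.78%.

-22.78%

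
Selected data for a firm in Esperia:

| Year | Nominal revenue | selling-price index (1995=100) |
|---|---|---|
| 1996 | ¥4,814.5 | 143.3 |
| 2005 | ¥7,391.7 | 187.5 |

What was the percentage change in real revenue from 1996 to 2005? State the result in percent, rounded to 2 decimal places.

Deflate each year: 1996 → 4814.5/1.433 = 3359.73; 2005 → 7391.7/1.875 = 3942.24.
So real revenue changed by 3942.24/3359.73 − 1 = 0.1734, i.e. 17.34%.

17.34%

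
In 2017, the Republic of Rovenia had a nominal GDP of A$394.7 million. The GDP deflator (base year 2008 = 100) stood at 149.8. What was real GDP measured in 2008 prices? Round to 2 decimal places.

A$263.48 million

Real GDP = Nominal / (GDP deflator/100) = 394.7 / 1.498 = 263.48.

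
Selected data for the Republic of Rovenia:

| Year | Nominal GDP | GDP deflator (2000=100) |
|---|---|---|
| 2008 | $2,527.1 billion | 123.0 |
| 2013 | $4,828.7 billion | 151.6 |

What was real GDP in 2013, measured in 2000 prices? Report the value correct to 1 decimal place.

Real GDP = Nominal / (GDP deflator/100) = 4828.7 / 1.516 = 3185.16.

$3,185.2 billion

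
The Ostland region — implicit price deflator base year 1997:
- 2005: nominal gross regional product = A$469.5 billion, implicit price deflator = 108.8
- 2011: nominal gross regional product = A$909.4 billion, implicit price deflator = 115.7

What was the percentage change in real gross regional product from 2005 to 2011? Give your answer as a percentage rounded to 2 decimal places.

82.14%

Deflate each year: 2005 → 469.5/1.088 = 431.53; 2011 → 909.4/1.157 = 786.00.
So real gross regional product changed by 786.00/431.53 − 1 = 0.8214, i.e. 82.14%.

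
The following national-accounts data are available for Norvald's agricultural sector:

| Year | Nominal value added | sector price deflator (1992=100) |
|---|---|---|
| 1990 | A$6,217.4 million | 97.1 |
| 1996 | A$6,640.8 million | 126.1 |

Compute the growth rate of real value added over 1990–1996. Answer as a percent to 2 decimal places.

-17.75%

Real value added 1990 = 6217.4 / 0.971 = 6403.09.
Real value added 1996 = 6640.8 / 1.261 = 5266.30.
Real growth = 5266.30 / 6403.09 − 1 = -0.1775.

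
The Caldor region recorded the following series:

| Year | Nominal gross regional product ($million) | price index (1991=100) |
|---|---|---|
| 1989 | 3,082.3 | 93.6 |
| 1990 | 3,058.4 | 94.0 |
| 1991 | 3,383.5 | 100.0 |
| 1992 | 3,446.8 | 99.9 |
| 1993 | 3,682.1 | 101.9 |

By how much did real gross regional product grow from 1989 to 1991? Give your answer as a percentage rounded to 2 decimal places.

Real gross regional product 1989 = 3082.3/0.936 = 3293.06.
Real gross regional product 1991 = 3383.5/1.000 = 3383.50.
Change = 3383.50/3293.06 − 1 = 0.0275.

2.75%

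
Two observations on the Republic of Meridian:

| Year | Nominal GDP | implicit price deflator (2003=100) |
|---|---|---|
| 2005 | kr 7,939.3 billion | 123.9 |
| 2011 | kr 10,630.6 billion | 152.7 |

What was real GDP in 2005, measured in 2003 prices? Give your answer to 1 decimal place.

kr 6,407.8 billion

Real GDP = Nominal / (implicit price deflator/100) = 7939.3 / 1.239 = 6407.83.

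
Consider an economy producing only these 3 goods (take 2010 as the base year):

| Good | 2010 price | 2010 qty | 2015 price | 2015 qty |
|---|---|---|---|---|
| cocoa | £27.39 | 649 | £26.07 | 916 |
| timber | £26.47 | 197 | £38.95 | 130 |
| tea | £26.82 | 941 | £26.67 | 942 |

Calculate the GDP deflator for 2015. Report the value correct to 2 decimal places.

Nominal GDP 2015 = 26.07·916 + 38.95·130 + 26.67·942 = 54066.76.
Real GDP 2015 (at 2010 prices) = 27.39·916 + 26.47·130 + 26.82·942 = 53794.78.
Deflator = Nominal/Real × 100 = 54066.76/53794.78 × 100 = 100.506.

100.51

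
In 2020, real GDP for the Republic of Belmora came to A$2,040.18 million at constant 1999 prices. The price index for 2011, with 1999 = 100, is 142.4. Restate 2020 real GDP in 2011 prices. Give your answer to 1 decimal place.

A$2,905.2 million

Real GDP in 2011 prices = Real GDP in 1999 prices × (P_2011/P_1999) = 2040.18 × 1.424 = 2905.22.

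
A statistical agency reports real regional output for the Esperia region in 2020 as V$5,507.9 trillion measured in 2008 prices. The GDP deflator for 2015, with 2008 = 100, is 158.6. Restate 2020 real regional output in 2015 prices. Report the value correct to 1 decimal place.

Real regional output in 2015 prices = Real regional output in 2008 prices × (P_2015/P_2008) = 5507.9 × 1.586 = 8735.53.

V$8,735.5 trillion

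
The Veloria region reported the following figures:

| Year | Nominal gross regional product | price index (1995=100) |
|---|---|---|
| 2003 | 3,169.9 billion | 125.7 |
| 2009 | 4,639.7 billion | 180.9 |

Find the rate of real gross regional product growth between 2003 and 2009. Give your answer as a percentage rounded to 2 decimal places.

1.70%

Deflate each year: 2003 → 3169.9/1.257 = 2521.80; 2009 → 4639.7/1.809 = 2564.79.
So real gross regional product changed by 2564.79/2521.80 − 1 = 0.0170, i.e. 1.70%.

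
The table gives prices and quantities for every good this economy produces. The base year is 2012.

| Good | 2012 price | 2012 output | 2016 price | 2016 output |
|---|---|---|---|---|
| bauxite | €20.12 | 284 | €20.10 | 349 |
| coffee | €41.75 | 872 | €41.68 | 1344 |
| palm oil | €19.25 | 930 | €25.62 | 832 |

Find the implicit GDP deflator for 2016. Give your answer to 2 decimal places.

Nominal GDP 2016 = 20.10·349 + 41.68·1344 + 25.62·832 = 84348.66.
Real GDP 2016 (at 2012 prices) = 20.12·349 + 41.75·1344 + 19.25·832 = 79149.88.
Deflator = Nominal/Real × 100 = 84348.66/79149.88 × 100 = 106.568.

106.57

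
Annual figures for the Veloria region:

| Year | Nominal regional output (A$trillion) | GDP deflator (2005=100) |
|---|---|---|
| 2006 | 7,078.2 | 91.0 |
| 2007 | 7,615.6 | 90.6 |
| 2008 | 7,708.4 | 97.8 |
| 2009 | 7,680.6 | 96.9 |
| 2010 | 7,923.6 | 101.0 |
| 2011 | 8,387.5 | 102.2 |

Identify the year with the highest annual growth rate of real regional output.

2007: real = 7615.6/0.906 = 8405.74; growth vs 2006 (7778.24) = 8.07%.
2008: real = 7708.4/0.978 = 7881.80; growth vs 2007 (8405.74) = -6.23%.
2009: real = 7680.6/0.969 = 7926.32; growth vs 2008 (7881.80) = 0.56%.
2010: real = 7923.6/1.010 = 7845.15; growth vs 2009 (7926.32) = -1.02%.
2011: real = 8387.5/1.022 = 8206.95; growth vs 2010 (7845.15) = 4.61%.

2007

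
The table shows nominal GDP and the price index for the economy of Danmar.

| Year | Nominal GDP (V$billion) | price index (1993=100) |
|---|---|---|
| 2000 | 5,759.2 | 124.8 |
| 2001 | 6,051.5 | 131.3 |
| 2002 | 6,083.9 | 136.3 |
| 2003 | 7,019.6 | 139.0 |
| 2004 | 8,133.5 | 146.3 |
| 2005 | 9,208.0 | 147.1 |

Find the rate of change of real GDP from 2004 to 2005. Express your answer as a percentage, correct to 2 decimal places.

Real GDP 2004 = 8133.5/1.463 = 5559.47.
Real GDP 2005 = 9208.0/1.471 = 6259.69.
Change = 6259.69/5559.47 − 1 = 0.1260.

12.60%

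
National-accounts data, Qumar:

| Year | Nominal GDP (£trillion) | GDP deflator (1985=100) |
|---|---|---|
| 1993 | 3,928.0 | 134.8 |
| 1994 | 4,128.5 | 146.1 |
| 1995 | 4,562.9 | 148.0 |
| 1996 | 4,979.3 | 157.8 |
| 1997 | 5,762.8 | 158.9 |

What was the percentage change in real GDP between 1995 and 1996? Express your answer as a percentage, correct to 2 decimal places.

2.35%

Real GDP 1995 = 4562.9/1.480 = 3083.04.
Real GDP 1996 = 4979.3/1.578 = 3155.45.
Change = 3155.45/3083.04 − 1 = 0.0235.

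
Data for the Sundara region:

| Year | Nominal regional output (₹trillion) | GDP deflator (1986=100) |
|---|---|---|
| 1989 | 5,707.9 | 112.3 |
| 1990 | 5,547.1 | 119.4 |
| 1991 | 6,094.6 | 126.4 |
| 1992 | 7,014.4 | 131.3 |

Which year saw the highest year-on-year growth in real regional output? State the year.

1992

1990: real = 5547.1/1.194 = 4645.81; growth vs 1989 (5082.72) = -8.60%.
1991: real = 6094.6/1.264 = 4821.68; growth vs 1990 (4645.81) = 3.79%.
1992: real = 7014.4/1.313 = 5342.27; growth vs 1991 (4821.68) = 10.80%.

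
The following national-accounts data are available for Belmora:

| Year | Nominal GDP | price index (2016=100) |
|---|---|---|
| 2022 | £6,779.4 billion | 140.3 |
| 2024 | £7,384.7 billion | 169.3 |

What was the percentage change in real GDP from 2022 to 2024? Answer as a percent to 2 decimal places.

Deflate each year: 2022 → 6779.4/1.403 = 4832.07; 2024 → 7384.7/1.693 = 4361.90.
So real GDP changed by 4361.90/4832.07 − 1 = -0.0973, i.e. -9.73%.

-9.73%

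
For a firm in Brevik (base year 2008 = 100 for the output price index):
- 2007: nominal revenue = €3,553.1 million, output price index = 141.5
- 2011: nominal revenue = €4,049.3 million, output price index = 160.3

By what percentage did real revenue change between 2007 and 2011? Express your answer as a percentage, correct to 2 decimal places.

0.60%

Deflate each year: 2007 → 3553.1/1.415 = 2511.02; 2011 → 4049.3/1.603 = 2526.08.
So real revenue changed by 2526.08/2511.02 − 1 = 0.0060, i.e. 0.60%.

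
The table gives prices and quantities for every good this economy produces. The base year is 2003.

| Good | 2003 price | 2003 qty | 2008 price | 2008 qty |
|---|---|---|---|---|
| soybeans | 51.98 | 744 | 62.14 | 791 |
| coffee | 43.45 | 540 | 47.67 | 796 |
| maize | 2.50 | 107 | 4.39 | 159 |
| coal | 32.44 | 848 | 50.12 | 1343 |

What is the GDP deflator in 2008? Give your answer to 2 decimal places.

Nominal GDP 2008 = 62.14·791 + 47.67·796 + 4.39·159 + 50.12·1343 = 155107.23.
Real GDP 2008 (at 2003 prices) = 51.98·791 + 43.45·796 + 2.50·159 + 32.44·1343 = 119666.80.
Deflator = Nominal/Real × 100 = 155107.23/119666.80 × 100 = 129.616.

129.62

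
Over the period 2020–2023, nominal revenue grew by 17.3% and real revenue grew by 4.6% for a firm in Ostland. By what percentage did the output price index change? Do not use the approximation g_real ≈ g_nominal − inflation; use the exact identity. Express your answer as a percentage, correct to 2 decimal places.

12.14%

(1 + g_nom) = (1 + g_real)(1 + π), so π = 1.1730 / 1.0460 − 1 = 0.12141.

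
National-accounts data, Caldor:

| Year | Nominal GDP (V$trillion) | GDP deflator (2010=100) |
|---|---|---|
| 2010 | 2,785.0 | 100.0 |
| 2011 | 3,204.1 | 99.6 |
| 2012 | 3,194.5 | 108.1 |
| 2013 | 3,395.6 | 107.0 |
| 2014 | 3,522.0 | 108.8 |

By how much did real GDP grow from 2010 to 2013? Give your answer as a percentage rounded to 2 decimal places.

Real GDP 2010 = 2785.0/1.000 = 2785.00.
Real GDP 2013 = 3395.6/1.070 = 3173.46.
Change = 3173.46/2785.00 − 1 = 0.1395.

13.95%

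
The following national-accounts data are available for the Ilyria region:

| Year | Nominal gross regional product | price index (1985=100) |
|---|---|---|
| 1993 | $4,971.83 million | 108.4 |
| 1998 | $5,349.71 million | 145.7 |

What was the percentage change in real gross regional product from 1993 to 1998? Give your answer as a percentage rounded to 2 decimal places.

Real gross regional product 1993 = 4971.83 / 1.084 = 4586.56.
Real gross regional product 1998 = 5349.71 / 1.457 = 3671.73.
Real growth = 3671.73 / 4586.56 − 1 = -0.1995.

-19.95%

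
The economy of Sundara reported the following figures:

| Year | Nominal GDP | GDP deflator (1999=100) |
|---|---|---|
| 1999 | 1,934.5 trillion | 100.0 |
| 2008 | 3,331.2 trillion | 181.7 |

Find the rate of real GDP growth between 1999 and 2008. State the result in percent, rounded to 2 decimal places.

Deflate each year: 1999 → 1934.5/1.000 = 1934.50; 2008 → 3331.2/1.817 = 1833.35.
So real GDP changed by 1833.35/1934.50 − 1 = -0.0523, i.e. -5.23%.

-5.23%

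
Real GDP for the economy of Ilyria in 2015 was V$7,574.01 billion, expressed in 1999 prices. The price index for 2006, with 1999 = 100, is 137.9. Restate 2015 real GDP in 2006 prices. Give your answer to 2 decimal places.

Real GDP in 2006 prices = Real GDP in 1999 prices × (P_2006/P_1999) = 7574.01 × 1.379 = 10444.56.

V$10,444.56 billion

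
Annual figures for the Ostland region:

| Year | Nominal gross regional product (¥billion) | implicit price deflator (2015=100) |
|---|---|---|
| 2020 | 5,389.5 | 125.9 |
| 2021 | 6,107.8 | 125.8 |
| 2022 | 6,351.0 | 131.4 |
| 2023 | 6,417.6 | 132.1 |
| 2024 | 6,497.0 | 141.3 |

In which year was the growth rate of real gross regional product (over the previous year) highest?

2021: real = 6107.8/1.258 = 4855.17; growth vs 2020 (4280.78) = 13.42%.
2022: real = 6351.0/1.314 = 4833.33; growth vs 2021 (4855.17) = -0.45%.
2023: real = 6417.6/1.321 = 4858.14; growth vs 2022 (4833.33) = 0.51%.
2024: real = 6497.0/1.413 = 4598.02; growth vs 2023 (4858.14) = -5.35%.

2021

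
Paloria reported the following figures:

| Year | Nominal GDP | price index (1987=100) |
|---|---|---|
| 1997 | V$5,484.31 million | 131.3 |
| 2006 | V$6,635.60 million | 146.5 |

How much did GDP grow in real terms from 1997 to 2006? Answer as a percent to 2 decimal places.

8.44%

Real GDP 1997 = 5484.31 / 1.313 = 4176.93.
Real GDP 2006 = 6635.60 / 1.465 = 4529.42.
Real growth = 4529.42 / 4176.93 − 1 = 0.0844.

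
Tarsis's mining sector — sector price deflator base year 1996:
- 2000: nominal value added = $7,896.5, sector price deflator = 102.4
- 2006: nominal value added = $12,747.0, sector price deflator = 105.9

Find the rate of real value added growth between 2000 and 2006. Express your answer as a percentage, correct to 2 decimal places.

Real value added 2000 = 7896.5 / 1.024 = 7711.43.
Real value added 2006 = 12747.0 / 1.059 = 12036.83.
Real growth = 12036.83 / 7711.43 − 1 = 0.5609.

56.09%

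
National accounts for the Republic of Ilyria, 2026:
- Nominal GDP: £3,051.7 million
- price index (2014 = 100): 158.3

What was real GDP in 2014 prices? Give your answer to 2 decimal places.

Real GDP = Nominal / (price index/100) = 3051.7 / 1.583 = 1927.80.

£1,927.80 million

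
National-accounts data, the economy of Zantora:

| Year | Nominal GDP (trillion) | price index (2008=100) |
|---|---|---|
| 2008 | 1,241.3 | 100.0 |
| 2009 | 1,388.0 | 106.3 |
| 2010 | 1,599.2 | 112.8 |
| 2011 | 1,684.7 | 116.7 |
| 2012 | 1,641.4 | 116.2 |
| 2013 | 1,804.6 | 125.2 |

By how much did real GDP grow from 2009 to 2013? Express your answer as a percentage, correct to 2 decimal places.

Real GDP 2009 = 1388.0/1.063 = 1305.74.
Real GDP 2013 = 1804.6/1.252 = 1441.37.
Change = 1441.37/1305.74 − 1 = 0.1039.

10.39%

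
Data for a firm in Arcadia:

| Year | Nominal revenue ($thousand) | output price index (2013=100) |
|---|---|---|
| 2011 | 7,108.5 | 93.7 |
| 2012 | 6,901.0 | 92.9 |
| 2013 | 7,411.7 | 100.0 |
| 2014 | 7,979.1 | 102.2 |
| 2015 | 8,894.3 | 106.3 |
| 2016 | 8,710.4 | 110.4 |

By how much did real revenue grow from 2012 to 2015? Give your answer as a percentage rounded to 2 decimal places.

12.64%

Real revenue 2012 = 6901.0/0.929 = 7428.42.
Real revenue 2015 = 8894.3/1.063 = 8367.17.
Change = 8367.17/7428.42 − 1 = 0.1264.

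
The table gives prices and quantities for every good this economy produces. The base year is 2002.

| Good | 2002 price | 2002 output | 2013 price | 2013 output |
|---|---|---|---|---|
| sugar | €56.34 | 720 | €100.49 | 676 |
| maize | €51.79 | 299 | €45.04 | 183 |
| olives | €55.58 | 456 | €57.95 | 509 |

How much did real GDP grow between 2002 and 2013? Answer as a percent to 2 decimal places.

Real GDP 2002 = Nominal GDP 2002 = 56.34·720 + 51.79·299 + 55.58·456 = 81394.49.
Real GDP 2013 (at 2002 prices) = 56.34·676 + 51.79·183 + 55.58·509 = 75853.63.
Real growth = 75853.63/81394.49 − 1 = -0.0681.

-6.81%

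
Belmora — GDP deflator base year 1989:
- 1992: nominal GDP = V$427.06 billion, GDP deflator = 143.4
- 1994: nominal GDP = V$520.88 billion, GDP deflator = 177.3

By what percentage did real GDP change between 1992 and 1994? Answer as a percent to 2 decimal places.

-1.35%

Deflate each year: 1992 → 427.06/1.434 = 297.81; 1994 → 520.88/1.773 = 293.78.
So real GDP changed by 293.78/297.81 − 1 = -0.0135, i.e. -1.35%.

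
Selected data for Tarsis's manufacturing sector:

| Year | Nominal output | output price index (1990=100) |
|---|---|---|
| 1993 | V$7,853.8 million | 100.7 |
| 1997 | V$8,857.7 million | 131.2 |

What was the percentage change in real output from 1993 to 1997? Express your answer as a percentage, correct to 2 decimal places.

-13.44%

Real output 1993 = 7853.8 / 1.007 = 7799.21.
Real output 1997 = 8857.7 / 1.312 = 6751.30.
Real growth = 6751.30 / 7799.21 − 1 = -0.1344.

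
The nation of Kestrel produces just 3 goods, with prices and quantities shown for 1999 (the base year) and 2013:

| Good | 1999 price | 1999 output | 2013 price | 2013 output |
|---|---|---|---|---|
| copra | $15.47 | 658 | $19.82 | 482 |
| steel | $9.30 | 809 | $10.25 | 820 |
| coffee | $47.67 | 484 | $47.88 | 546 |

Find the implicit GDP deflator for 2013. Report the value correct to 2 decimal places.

Nominal GDP 2013 = 19.82·482 + 10.25·820 + 47.88·546 = 44100.72.
Real GDP 2013 (at 1999 prices) = 15.47·482 + 9.30·820 + 47.67·546 = 41110.36.
Deflator = Nominal/Real × 100 = 44100.72/41110.36 × 100 = 107.274.

107.27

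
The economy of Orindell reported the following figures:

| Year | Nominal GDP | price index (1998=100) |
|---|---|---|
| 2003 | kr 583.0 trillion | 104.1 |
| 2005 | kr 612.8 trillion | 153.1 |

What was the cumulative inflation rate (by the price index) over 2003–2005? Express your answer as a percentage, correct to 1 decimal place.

47.1%

Price-level change = 153.1 / 104.1 − 1 = 0.4707.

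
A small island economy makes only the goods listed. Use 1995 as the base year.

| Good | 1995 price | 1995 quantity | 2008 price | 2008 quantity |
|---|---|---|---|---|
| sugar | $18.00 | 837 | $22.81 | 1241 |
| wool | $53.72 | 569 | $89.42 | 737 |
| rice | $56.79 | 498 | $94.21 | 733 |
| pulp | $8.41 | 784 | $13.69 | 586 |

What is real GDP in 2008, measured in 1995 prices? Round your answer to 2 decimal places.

$108484.97

Real GDP 2008 = Σ (p_1995 × q_2008) = 18.00·1241 + 53.72·737 + 56.79·733 + 8.41·586 = 108484.97.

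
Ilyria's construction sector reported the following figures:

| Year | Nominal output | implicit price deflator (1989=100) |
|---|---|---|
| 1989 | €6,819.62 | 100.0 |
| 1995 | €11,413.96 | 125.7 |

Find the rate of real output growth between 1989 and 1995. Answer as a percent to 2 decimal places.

33.15%

Real output 1989 = 6819.62 / 1.000 = 6819.62.
Real output 1995 = 11413.96 / 1.257 = 9080.32.
Real growth = 9080.32 / 6819.62 − 1 = 0.3315.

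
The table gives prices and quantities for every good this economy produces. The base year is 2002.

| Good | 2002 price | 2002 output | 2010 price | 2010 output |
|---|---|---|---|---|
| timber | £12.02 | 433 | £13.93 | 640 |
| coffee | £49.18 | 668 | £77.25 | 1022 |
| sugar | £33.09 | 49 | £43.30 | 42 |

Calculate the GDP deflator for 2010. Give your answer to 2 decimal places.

Nominal GDP 2010 = 13.93·640 + 77.25·1022 + 43.30·42 = 89683.30.
Real GDP 2010 (at 2002 prices) = 12.02·640 + 49.18·1022 + 33.09·42 = 59344.54.
Deflator = Nominal/Real × 100 = 89683.30/59344.54 × 100 = 151.123.

151.12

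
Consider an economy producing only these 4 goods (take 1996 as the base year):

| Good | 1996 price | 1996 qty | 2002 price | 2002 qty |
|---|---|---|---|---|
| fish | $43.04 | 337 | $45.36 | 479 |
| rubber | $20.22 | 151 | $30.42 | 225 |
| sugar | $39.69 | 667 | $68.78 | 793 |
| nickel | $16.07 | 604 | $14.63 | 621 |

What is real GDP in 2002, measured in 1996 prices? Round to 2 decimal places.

Real GDP 2002 = Σ (p_1996 × q_2002) = 43.04·479 + 20.22·225 + 39.69·793 + 16.07·621 = 66619.30.

$66619.30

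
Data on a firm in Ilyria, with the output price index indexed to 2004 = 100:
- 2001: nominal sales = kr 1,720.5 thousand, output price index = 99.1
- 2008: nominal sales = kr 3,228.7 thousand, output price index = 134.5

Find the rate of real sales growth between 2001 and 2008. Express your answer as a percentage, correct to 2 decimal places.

Deflate each year: 2001 → 1720.5/0.991 = 1736.13; 2008 → 3228.7/1.345 = 2400.52.
So real sales changed by 2400.52/1736.13 − 1 = 0.3827, i.e. 38.27%.

38.27%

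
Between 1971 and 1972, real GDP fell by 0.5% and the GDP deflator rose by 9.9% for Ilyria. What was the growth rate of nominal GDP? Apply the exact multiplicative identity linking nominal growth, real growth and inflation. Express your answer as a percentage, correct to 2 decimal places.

(1 + g_nom) = (1 + g_real)(1 + π) = 0.9950 × 1.0990 = 1.09351.

9.35%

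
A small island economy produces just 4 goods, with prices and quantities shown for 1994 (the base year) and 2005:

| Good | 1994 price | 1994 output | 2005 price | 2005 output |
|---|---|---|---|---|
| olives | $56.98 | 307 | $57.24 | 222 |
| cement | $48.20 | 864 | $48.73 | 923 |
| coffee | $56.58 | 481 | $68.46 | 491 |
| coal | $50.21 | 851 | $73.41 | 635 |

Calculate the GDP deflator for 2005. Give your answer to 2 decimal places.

118.07

Nominal GDP 2005 = 57.24·222 + 48.73·923 + 68.46·491 + 73.41·635 = 137914.28.
Real GDP 2005 (at 1994 prices) = 56.98·222 + 48.20·923 + 56.58·491 + 50.21·635 = 116802.29.
Deflator = Nominal/Real × 100 = 137914.28/116802.29 × 100 = 118.075.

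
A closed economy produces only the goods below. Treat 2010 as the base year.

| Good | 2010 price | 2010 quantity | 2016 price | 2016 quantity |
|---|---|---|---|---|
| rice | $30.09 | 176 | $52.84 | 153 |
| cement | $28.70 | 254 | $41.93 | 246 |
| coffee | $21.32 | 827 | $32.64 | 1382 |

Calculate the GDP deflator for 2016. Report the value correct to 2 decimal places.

Nominal GDP 2016 = 52.84·153 + 41.93·246 + 32.64·1382 = 63507.78.
Real GDP 2016 (at 2010 prices) = 30.09·153 + 28.70·246 + 21.32·1382 = 41128.21.
Deflator = Nominal/Real × 100 = 63507.78/41128.21 × 100 = 154.414.

154.41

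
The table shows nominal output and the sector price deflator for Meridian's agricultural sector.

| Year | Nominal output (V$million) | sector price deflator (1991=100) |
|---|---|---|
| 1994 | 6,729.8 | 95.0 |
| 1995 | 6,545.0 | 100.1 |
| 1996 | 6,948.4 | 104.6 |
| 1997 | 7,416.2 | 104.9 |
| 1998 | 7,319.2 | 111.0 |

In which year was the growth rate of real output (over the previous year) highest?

1997

1995: real = 6545.0/1.001 = 6538.46; growth vs 1994 (7084.00) = -7.70%.
1996: real = 6948.4/1.046 = 6642.83; growth vs 1995 (6538.46) = 1.60%.
1997: real = 7416.2/1.049 = 7069.78; growth vs 1996 (6642.83) = 6.43%.
1998: real = 7319.2/1.110 = 6593.87; growth vs 1997 (7069.78) = -6.73%.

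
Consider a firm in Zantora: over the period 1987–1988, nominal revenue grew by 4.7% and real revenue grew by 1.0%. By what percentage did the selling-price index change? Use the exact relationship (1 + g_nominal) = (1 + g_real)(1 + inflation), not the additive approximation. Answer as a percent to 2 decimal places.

3.66%

(1 + g_nom) = (1 + g_real)(1 + π), so π = 1.0470 / 1.0100 − 1 = 0.03663.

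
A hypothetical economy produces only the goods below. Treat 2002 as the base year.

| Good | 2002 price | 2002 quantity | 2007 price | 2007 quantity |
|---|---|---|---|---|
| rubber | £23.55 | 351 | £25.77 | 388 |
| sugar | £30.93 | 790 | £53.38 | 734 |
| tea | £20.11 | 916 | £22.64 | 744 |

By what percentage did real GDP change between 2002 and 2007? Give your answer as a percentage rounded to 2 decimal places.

Real GDP 2002 = Nominal GDP 2002 = 23.55·351 + 30.93·790 + 20.11·916 = 51121.51.
Real GDP 2007 (at 2002 prices) = 23.55·388 + 30.93·734 + 20.11·744 = 46801.86.
Real growth = 46801.86/51121.51 − 1 = -0.0845.

-8.45%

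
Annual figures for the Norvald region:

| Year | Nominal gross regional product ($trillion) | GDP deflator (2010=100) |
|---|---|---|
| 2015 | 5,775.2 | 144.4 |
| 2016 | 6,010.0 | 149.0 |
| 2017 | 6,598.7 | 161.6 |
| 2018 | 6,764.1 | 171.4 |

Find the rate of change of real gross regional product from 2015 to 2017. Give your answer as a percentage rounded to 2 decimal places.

2.10%

Real gross regional product 2015 = 5775.2/1.444 = 3999.45.
Real gross regional product 2017 = 6598.7/1.616 = 4083.35.
Change = 4083.35/3999.45 − 1 = 0.0210.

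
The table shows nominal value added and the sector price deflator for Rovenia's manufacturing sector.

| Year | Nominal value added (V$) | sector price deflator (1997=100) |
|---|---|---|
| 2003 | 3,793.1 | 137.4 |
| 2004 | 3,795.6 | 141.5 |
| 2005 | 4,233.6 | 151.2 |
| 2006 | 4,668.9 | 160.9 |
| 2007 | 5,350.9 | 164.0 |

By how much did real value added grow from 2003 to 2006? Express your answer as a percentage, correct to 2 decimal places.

Real value added 2003 = 3793.1/1.374 = 2760.63.
Real value added 2006 = 4668.9/1.609 = 2901.74.
Change = 2901.74/2760.63 − 1 = 0.0511.

5.11%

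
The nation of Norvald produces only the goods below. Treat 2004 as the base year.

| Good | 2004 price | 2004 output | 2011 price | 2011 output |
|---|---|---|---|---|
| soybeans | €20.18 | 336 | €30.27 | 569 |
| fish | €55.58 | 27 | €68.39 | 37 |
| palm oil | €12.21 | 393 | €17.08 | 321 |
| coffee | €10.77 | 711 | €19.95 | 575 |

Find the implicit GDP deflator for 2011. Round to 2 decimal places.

155.21

Nominal GDP 2011 = 30.27·569 + 68.39·37 + 17.08·321 + 19.95·575 = 36707.99.
Real GDP 2011 (at 2004 prices) = 20.18·569 + 55.58·37 + 12.21·321 + 10.77·575 = 23651.04.
Deflator = Nominal/Real × 100 = 36707.99/23651.04 × 100 = 155.207.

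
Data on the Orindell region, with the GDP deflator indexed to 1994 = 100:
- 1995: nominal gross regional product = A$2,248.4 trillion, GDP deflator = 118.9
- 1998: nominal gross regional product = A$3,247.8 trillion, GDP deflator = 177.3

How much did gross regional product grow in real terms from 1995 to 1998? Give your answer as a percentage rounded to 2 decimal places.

-3.13%

Deflate each year: 1995 → 2248.4/1.189 = 1891.00; 1998 → 3247.8/1.773 = 1831.81.
So real gross regional product changed by 1831.81/1891.00 − 1 = -0.0313, i.e. -3.13%.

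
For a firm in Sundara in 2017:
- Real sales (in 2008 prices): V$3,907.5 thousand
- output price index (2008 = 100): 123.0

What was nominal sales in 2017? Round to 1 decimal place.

V$4,806.2 thousand

Nominal sales = Real × (output price index/100) = 3907.5 × 1.230 = 4806.23.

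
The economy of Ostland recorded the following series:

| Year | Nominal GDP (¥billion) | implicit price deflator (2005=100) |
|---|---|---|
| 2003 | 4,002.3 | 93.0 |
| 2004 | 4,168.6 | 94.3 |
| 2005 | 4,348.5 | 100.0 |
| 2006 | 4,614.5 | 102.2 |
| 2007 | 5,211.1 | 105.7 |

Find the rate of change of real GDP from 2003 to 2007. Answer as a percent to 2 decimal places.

Real GDP 2003 = 4002.3/0.930 = 4303.55.
Real GDP 2007 = 5211.1/1.057 = 4930.09.
Change = 4930.09/4303.55 − 1 = 0.1456.

14.56%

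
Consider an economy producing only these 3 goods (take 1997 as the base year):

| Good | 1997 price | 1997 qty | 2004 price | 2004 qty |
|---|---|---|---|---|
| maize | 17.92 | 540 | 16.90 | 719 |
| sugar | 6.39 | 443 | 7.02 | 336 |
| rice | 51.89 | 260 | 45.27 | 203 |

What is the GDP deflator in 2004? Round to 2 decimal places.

92.70

Nominal GDP 2004 = 16.90·719 + 7.02·336 + 45.27·203 = 23699.63.
Real GDP 2004 (at 1997 prices) = 17.92·719 + 6.39·336 + 51.89·203 = 25565.19.
Deflator = Nominal/Real × 100 = 23699.63/25565.19 × 100 = 92.703.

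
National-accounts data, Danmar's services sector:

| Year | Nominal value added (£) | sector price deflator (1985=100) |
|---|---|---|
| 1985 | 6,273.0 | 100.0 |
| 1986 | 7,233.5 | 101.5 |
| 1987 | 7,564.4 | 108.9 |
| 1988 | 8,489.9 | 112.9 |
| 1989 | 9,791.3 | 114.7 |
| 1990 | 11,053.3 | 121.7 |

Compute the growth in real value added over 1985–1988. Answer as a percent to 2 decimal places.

19.88%

Real value added 1985 = 6273.0/1.000 = 6273.00.
Real value added 1988 = 8489.9/1.129 = 7519.84.
Change = 7519.84/6273.00 − 1 = 0.1988.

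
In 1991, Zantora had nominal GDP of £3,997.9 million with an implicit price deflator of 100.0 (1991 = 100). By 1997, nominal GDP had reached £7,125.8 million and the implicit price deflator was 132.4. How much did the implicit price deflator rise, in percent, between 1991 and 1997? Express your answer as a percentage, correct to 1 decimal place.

32.4%

Price-level change = 132.4 / 100.0 − 1 = 0.3240.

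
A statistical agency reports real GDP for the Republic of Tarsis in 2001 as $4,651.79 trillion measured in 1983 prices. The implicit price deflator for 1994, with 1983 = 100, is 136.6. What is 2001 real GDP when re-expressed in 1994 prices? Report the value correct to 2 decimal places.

Real GDP in 1994 prices = Real GDP in 1983 prices × (P_1994/P_1983) = 4651.79 × 1.366 = 6354.35.

$6,354.35 trillion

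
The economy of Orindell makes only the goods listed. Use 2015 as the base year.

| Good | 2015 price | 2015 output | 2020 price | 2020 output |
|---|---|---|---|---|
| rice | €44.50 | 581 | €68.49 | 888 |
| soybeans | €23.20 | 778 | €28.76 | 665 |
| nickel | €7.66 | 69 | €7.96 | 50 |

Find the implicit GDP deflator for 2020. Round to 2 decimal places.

145.21

Nominal GDP 2020 = 68.49·888 + 28.76·665 + 7.96·50 = 80342.52.
Real GDP 2020 (at 2015 prices) = 44.50·888 + 23.20·665 + 7.66·50 = 55327.00.
Deflator = Nominal/Real × 100 = 80342.52/55327.00 × 100 = 145.214.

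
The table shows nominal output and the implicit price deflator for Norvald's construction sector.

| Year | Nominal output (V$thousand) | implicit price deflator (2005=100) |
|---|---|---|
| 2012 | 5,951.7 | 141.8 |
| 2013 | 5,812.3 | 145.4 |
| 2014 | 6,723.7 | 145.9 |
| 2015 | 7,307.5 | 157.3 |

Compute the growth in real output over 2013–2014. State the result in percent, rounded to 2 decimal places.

Real output 2013 = 5812.3/1.454 = 3997.46.
Real output 2014 = 6723.7/1.459 = 4608.43.
Change = 4608.43/3997.46 − 1 = 0.1528.

15.28%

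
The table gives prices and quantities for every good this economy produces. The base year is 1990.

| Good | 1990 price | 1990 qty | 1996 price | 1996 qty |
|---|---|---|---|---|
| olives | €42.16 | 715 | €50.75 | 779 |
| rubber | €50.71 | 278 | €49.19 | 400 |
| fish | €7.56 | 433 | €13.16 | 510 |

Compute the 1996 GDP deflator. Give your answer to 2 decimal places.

115.69

Nominal GDP 1996 = 50.75·779 + 49.19·400 + 13.16·510 = 65921.85.
Real GDP 1996 (at 1990 prices) = 42.16·779 + 50.71·400 + 7.56·510 = 56982.24.
Deflator = Nominal/Real × 100 = 65921.85/56982.24 × 100 = 115.688.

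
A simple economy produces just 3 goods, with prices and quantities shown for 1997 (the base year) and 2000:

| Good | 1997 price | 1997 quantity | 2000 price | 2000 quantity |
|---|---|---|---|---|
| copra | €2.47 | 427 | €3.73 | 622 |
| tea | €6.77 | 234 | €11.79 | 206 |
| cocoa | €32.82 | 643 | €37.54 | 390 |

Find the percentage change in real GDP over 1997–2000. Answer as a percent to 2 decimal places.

Real GDP 1997 = Nominal GDP 1997 = 2.47·427 + 6.77·234 + 32.82·643 = 23742.13.
Real GDP 2000 (at 1997 prices) = 2.47·622 + 6.77·206 + 32.82·390 = 15730.76.
Real growth = 15730.76/23742.13 − 1 = -0.3374.

-33.74%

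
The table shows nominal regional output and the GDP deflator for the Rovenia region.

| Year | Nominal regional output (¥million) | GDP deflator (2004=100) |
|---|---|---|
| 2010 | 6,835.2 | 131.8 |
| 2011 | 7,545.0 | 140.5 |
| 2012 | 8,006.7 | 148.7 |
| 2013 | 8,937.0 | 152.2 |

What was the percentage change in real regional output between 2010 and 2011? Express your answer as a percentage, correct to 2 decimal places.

Real regional output 2010 = 6835.2/1.318 = 5186.04.
Real regional output 2011 = 7545.0/1.405 = 5370.11.
Change = 5370.11/5186.04 − 1 = 0.0355.

3.55%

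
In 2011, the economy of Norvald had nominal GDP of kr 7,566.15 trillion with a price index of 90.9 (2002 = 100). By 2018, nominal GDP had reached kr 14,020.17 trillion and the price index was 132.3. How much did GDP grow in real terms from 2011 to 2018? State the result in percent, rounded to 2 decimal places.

Deflate each year: 2011 → 7566.15/0.909 = 8323.60; 2018 → 14020.17/1.323 = 10597.26.
So real GDP changed by 10597.26/8323.60 − 1 = 0.2732, i.e. 27.32%.

27.32%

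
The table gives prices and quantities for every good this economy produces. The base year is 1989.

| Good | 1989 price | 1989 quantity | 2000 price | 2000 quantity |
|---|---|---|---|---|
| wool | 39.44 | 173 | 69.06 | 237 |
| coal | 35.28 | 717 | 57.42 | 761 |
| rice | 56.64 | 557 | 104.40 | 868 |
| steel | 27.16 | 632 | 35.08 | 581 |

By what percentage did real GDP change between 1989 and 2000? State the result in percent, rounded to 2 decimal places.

25.12%

Real GDP 1989 = Nominal GDP 1989 = 39.44·173 + 35.28·717 + 56.64·557 + 27.16·632 = 80832.48.
Real GDP 2000 (at 1989 prices) = 39.44·237 + 35.28·761 + 56.64·868 + 27.16·581 = 101138.84.
Real growth = 101138.84/80832.48 − 1 = 0.2512.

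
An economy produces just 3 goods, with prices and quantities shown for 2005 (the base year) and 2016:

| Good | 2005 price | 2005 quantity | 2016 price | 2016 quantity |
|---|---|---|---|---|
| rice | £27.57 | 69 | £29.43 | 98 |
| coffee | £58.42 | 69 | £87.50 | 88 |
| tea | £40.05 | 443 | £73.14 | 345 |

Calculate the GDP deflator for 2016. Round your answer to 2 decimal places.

165.36

Nominal GDP 2016 = 29.43·98 + 87.50·88 + 73.14·345 = 35817.44.
Real GDP 2016 (at 2005 prices) = 27.57·98 + 58.42·88 + 40.05·345 = 21660.07.
Deflator = Nominal/Real × 100 = 35817.44/21660.07 × 100 = 165.362.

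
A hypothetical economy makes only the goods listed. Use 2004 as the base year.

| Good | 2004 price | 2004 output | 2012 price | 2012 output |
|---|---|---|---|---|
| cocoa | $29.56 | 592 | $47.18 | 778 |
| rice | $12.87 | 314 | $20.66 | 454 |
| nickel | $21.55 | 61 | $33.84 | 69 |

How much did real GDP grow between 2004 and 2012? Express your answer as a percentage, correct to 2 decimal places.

Real GDP 2004 = Nominal GDP 2004 = 29.56·592 + 12.87·314 + 21.55·61 = 22855.25.
Real GDP 2012 (at 2004 prices) = 29.56·778 + 12.87·454 + 21.55·69 = 30327.61.
Real growth = 30327.61/22855.25 − 1 = 0.3269.

32.69%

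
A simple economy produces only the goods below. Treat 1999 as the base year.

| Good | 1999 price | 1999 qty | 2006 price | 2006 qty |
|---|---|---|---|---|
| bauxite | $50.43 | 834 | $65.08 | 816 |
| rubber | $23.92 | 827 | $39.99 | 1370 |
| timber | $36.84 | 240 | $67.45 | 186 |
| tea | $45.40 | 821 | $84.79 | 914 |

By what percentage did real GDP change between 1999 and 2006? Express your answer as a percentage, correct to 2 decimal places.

13.26%

Real GDP 1999 = Nominal GDP 1999 = 50.43·834 + 23.92·827 + 36.84·240 + 45.40·821 = 107955.46.
Real GDP 2006 (at 1999 prices) = 50.43·816 + 23.92·1370 + 36.84·186 + 45.40·914 = 122269.12.
Real growth = 122269.12/107955.46 − 1 = 0.1326.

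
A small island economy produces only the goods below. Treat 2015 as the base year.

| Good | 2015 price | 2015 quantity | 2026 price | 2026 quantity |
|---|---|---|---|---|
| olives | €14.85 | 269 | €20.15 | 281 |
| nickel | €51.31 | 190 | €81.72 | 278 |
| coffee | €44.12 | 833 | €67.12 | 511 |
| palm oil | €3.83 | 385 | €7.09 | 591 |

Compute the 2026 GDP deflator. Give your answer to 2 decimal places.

154.62

Nominal GDP 2026 = 20.15·281 + 81.72·278 + 67.12·511 + 7.09·591 = 66868.82.
Real GDP 2026 (at 2015 prices) = 14.85·281 + 51.31·278 + 44.12·511 + 3.83·591 = 43245.88.
Deflator = Nominal/Real × 100 = 66868.82/43245.88 × 100 = 154.625.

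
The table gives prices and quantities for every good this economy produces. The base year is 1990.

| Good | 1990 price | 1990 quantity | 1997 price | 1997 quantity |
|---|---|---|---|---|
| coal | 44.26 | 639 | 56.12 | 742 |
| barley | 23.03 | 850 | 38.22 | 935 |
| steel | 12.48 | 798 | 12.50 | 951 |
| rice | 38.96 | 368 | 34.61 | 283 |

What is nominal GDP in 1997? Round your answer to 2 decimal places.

Nominal GDP 1997 = Σ (p_1997 × q_1997) = 56.12·742 + 38.22·935 + 12.50·951 + 34.61·283 = 99058.87.

99058.87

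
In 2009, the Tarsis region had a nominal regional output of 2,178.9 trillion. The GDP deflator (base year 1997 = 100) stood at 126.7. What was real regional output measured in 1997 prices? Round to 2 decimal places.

1,719.73 trillion

Real regional output = Nominal / (GDP deflator/100) = 2178.9 / 1.267 = 1719.73.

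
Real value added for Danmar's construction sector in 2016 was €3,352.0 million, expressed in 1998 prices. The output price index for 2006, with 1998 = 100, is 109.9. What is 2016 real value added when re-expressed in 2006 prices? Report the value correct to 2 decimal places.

€3,683.85 million

Real value added in 2006 prices = Real value added in 1998 prices × (P_2006/P_1998) = 3352.0 × 1.099 = 3683.85.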